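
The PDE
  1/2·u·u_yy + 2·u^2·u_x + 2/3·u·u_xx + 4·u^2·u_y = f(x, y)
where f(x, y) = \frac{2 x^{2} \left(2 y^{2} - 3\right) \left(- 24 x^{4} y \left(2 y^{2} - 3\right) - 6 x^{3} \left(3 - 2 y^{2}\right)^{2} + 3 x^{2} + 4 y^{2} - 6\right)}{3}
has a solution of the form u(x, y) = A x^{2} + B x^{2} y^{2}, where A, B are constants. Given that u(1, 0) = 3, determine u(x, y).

Substitute the ansatz u = A x^{2} + B x^{2} y^{2} into the left-hand side.
Derivatives of the ansatz:
  u_yy = 2 B x^{2}
  u_x = 2 A x + 2 B x y^{2}
  u_xx = 2 A + 2 B y^{2}
  u_y = 2 B x^{2} y
Term by term:
  1/2·u·u_yy = A B x^{4} + B^{2} x^{4} y^{2}
  2·u^2·u_x = 4 A^{3} x^{5} + 12 A^{2} B x^{5} y^{2} + 12 A B^{2} x^{5} y^{4} + 4 B^{3} x^{5} y^{6}
  2/3·u·u_xx = \frac{4 A^{2} x^{2}}{3} + \frac{8 A B x^{2} y^{2}}{3} + \frac{4 B^{2} x^{2} y^{4}}{3}
  4·u^2·u_y = 8 A^{2} B x^{6} y + 16 A B^{2} x^{6} y^{3} + 8 B^{3} x^{6} y^{5}
So the left-hand side equals
  4 A^{3} x^{5} + 8 A^{2} B x^{6} y + 12 A^{2} B x^{5} y^{2} + \frac{4 A^{2} x^{2}}{3} + 16 A B^{2} x^{6} y^{3} + 12 A B^{2} x^{5} y^{4} + A B x^{4} + \frac{8 A B x^{2} y^{2}}{3} + 8 B^{3} x^{6} y^{5} + 4 B^{3} x^{5} y^{6} + B^{2} x^{4} y^{2} + \frac{4 B^{2} x^{2} y^{4}}{3}
This must equal f(x, y) identically; expanded, f = - 64 x^{6} y^{5} + 192 x^{6} y^{3} - 144 x^{6} y - 32 x^{5} y^{6} + 144 x^{5} y^{4} - 216 x^{5} y^{2} + 108 x^{5} + 4 x^{4} y^{2} - 6 x^{4} + \frac{16 x^{2} y^{4}}{3} - 16 x^{2} y^{2} + 12 x^{2}.
Matching coefficients of the independent functions:
  [x^{2}]:  \frac{4 A^{2}}{3} = 12
  [x^{4}]:  A B = -6
  [x^{5}]:  4 A^{3} = 108
  [x^{2} y^{2}]:  \frac{8 A B}{3} = -16
  [x^{2} y^{4}]:  \frac{4 B^{2}}{3} = \frac{16}{3}
  [x^{4} y^{2}]:  B^{2} = 4
  [x^{5} y^{2}]:  12 A^{2} B = -216
  [x^{5} y^{4}]:  12 A B^{2} = 144
  [x^{5} y^{6}]:  4 B^{3} = -32
  [x^{6} y]:  8 A^{2} B = -144
  [x^{6} y^{3}]:  16 A B^{2} = 192
  [x^{6} y^{5}]:  8 B^{3} = -64
Solving: A = 3, B = -2.
Check against the point condition:
  u(1, 0) = 3  ⟹  A = 3  ✓
Hence u(x, y) = - 2 x^{2} y^{2} + 3 x^{2}.

Answer: u(x, y) = - 2 x^{2} y^{2} + 3 x^{2}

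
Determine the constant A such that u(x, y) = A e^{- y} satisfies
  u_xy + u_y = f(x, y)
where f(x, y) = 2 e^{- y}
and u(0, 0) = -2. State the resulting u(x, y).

Substitute the ansatz u = A e^{- y} into the left-hand side.
Derivatives of the ansatz:
  u_xy = 0
  u_y = - A e^{- y}
Term by term:
  u_xy = 0
  u_y = - A e^{- y}
So the left-hand side equals
  - A e^{- y}
This must equal f(x, y) = 2 e^{- y} identically.
Matching coefficients of the independent functions:
  [e^{- y}]:  - A = 2
Solving: A = -2.
Check against the point condition:
  u(0, 0) = -2  ⟹  A = -2  ✓
Hence u(x, y) = - 2 e^{- y}.

Answer: u(x, y) = - 2 e^{- y}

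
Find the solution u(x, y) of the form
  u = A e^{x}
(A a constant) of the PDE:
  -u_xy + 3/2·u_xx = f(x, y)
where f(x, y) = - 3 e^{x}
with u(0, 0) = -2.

Substitute the ansatz u = A e^{x} into the left-hand side.
Derivatives of the ansatz:
  u_xy = 0
  u_xx = A e^{x}
Term by term:
  -u_xy = 0
  3/2·u_xx = \frac{3 A e^{x}}{2}
So the left-hand side equals
  \frac{3 A e^{x}}{2}
This must equal f(x, y) = - 3 e^{x} identically.
Matching coefficients of the independent functions:
  [e^{x}]:  \frac{3 A}{2} = -3
Solving: A = -2.
Check against the point condition:
  u(0, 0) = -2  ⟹  A = -2  ✓
Hence u(x, y) = - 2 e^{x}.

Answer: u(x, y) = - 2 e^{x}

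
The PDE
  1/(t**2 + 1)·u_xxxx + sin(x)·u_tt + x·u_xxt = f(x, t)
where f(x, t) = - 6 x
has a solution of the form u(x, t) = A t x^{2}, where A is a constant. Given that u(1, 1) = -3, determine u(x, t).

Substitute the ansatz u = A t x^{2} into the left-hand side.
Derivatives of the ansatz:
  u_xxxx = 0
  u_tt = 0
  u_xxt = 2 A
Term by term:
  1/(t**2 + 1)·u_xxxx = 0
  sin(x)·u_tt = 0
  x·u_xxt = 2 A x
So the left-hand side equals
  2 A x
This must equal f(x, t) = - 6 x identically.
Matching coefficients of the independent functions:
  [x]:  2 A = -6
Solving: A = -3.
Check against the point condition:
  u(1, 1) = -3  ⟹  A = -3  ✓
Hence u(x, t) = - 3 t x^{2}.

Answer: u(x, t) = - 3 t x^{2}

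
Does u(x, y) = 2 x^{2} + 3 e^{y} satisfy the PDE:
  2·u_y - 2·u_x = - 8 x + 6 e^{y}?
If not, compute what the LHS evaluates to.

Answer: Yes

Derivation:
Evaluate each term of the left-hand side for u = 2 x^{2} + 3 e^{y}.
Derivatives:
  u_y = 3 e^{y}
  u_x = 4 x
Terms:
  2·u_y = 6 e^{y}
  -2·u_x = - 8 x
Sum: LHS = - 8 x + 6 e^{y}
This is exactly the given right-hand side, so u is a solution.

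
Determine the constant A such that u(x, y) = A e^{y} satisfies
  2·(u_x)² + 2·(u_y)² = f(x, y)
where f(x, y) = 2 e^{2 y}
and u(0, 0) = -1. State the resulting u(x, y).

Answer: u(x, y) = - e^{y}

Derivation:
Substitute the ansatz u = A e^{y} into the left-hand side.
Derivatives of the ansatz:
  u_x = 0
  u_y = A e^{y}
Term by term:
  2·(u_x)² = 0
  2·(u_y)² = 2 A^{2} e^{2 y}
So the left-hand side equals
  2 A^{2} e^{2 y}
This must equal f(x, y) = 2 e^{2 y} identically.
Matching coefficients of the independent functions:
  [e^{2 y}]:  2 A^{2} = 2
These equations allow (A) = (-1) or (1).
Impose the point condition(s):
  u(0, 0) = -1  ⟹  A = -1
Only A = -1 satisfies everything.
Hence u(x, y) = - e^{y}.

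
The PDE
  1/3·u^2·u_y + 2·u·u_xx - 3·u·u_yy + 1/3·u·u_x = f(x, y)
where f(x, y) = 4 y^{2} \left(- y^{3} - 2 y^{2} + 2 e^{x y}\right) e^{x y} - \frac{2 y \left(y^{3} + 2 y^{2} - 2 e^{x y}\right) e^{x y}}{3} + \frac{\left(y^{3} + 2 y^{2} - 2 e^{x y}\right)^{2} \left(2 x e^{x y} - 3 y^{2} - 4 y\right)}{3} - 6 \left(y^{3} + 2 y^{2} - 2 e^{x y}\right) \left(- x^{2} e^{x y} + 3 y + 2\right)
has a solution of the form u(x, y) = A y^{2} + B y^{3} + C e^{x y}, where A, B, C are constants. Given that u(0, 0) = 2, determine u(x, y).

Answer: u(x, y) = - y^{3} - 2 y^{2} + 2 e^{x y}

Derivation:
Substitute the ansatz u = A y^{2} + B y^{3} + C e^{x y} into the left-hand side.
Derivatives of the ansatz:
  u_y = 2 A y + 3 B y^{2} + C x e^{x y}
  u_xx = C y^{2} e^{x y}
  u_yy = 2 A + 6 B y + C x^{2} e^{x y}
  u_x = C y e^{x y}
Term by term:
  1/3·u^2·u_y = \frac{2 A^{3} y^{5}}{3} + \frac{7 A^{2} B y^{6}}{3} + \frac{A^{2} C x y^{4} e^{x y}}{3} + \frac{4 A^{2} C y^{3} e^{x y}}{3} + \frac{8 A B^{2} y^{7}}{3} + \frac{2 A B C x y^{5} e^{x y}}{3} + \frac{10 A B C y^{4} e^{x y}}{3} + \frac{2 A C^{2} x y^{2} e^{2 x y}}{3} + \frac{2 A C^{2} y e^{2 x y}}{3} + B^{3} y^{8} + \frac{B^{2} C x y^{6} e^{x y}}{3} + 2 B^{2} C y^{5} e^{x y} + \frac{2 B C^{2} x y^{3} e^{2 x y}}{3} + B C^{2} y^{2} e^{2 x y} + \frac{C^{3} x e^{3 x y}}{3}
  2·u·u_xx = 2 A C y^{4} e^{x y} + 2 B C y^{5} e^{x y} + 2 C^{2} y^{2} e^{2 x y}
  -3·u·u_yy = - 6 A^{2} y^{2} - 24 A B y^{3} - 3 A C x^{2} y^{2} e^{x y} - 6 A C e^{x y} - 18 B^{2} y^{4} - 3 B C x^{2} y^{3} e^{x y} - 18 B C y e^{x y} - 3 C^{2} x^{2} e^{2 x y}
  1/3·u·u_x = \frac{A C y^{3} e^{x y}}{3} + \frac{B C y^{4} e^{x y}}{3} + \frac{C^{2} y e^{2 x y}}{3}
Sum these and collect like terms in the independent variables.
This must equal f(x, y) identically; expanded, f = 6 x^{2} y^{3} e^{x y} + 12 x^{2} y^{2} e^{x y} - 12 x^{2} e^{2 x y} + \frac{2 x y^{6} e^{x y}}{3} + \frac{8 x y^{5} e^{x y}}{3} + \frac{8 x y^{4} e^{x y}}{3} - \frac{8 x y^{3} e^{2 x y}}{3} - \frac{16 x y^{2} e^{2 x y}}{3} + \frac{8 x e^{3 x y}}{3} - y^{8} - \frac{16 y^{7}}{3} - \frac{28 y^{6}}{3} - \frac{16 y^{5}}{3} + \frac{14 y^{4} e^{x y}}{3} - 18 y^{4} + \frac{28 y^{3} e^{x y}}{3} - 48 y^{3} + 4 y^{2} e^{2 x y} - 24 y^{2} - 4 y e^{2 x y} + 36 y e^{x y} + 24 e^{x y}.
Matching coefficients of the independent functions:
(each divided by its leading coefficient; functions giving the same equation are listed together)
  [y^{2}]:  A^{2} - 4 = 0
  [y^{3}]:  A B - 2 = 0
  [y^{4}]:  B^{2} - 1 = 0
  [y^{5}]:  A^{3} + 8 = 0
  [y^{6}]:  A^{2} B + 4 = 0
  [y^{7}]:  A B^{2} + 2 = 0
  [y^{8}]:  B^{3} + 1 = 0
  [x e^{3 x y}]:  C^{3} - 8 = 0
  [x^{2} e^{2 x y}]:  C^{2} - 4 = 0
  [y e^{x y}, x^{2} y^{3} e^{x y}]:  B C + 2 = 0
  [y e^{2 x y}]:  A C^{2} + \frac{C^{2}}{2} + 6 = 0
  [y^{2} e^{2 x y}]:  B C^{2} + 2 C^{2} - 4 = 0
  [y^{3} e^{x y}]:  A^{2} C + \frac{A C}{4} - 7 = 0
  [y^{4} e^{x y}]:  A B C + \frac{3 A C}{5} + \frac{B C}{10} - \frac{7}{5} = 0
  [y^{5} e^{x y}]:  B^{2} C + B C = 0
  [x y^{2} e^{2 x y}]:  A C^{2} + 8 = 0
  [x y^{3} e^{2 x y}]:  B C^{2} + 4 = 0
  [x y^{4} e^{x y}]:  A^{2} C - 8 = 0
  [x y^{5} e^{x y}]:  A B C - 4 = 0
  [x y^{6} e^{x y}]:  B^{2} C - 2 = 0
  [x^{2} y^{2} e^{x y}, e^{x y}]:  A C + 4 = 0
Solving: A = -2, B = -1, C = 2.
Check against the point condition:
  u(0, 0) = 2  ⟹  C = 2  ✓
Hence u(x, y) = - y^{3} - 2 y^{2} + 2 e^{x y}.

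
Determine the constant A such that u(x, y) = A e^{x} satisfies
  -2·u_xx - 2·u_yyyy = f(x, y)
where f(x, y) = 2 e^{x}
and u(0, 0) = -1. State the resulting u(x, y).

Substitute the ansatz u = A e^{x} into the left-hand side.
Derivatives of the ansatz:
  u_xx = A e^{x}
  u_yyyy = 0
Term by term:
  -2·u_xx = - 2 A e^{x}
  -2·u_yyyy = 0
So the left-hand side equals
  - 2 A e^{x}
This must equal f(x, y) = 2 e^{x} identically.
Matching coefficients of the independent functions:
  [e^{x}]:  - 2 A = 2
Solving: A = -1.
Check against the point condition:
  u(0, 0) = -1  ⟹  A = -1  ✓
Hence u(x, y) = - e^{x}.

Answer: u(x, y) = - e^{x}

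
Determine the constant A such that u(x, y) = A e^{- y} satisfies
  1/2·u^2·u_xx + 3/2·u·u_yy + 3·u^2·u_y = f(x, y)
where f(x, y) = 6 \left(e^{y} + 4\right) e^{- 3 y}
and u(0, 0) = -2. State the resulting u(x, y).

Substitute the ansatz u = A e^{- y} into the left-hand side.
Derivatives of the ansatz:
  u_xx = 0
  u_yy = A e^{- y}
  u_y = - A e^{- y}
Term by term:
  1/2·u^2·u_xx = 0
  3/2·u·u_yy = \frac{3 A^{2} e^{- 2 y}}{2}
  3·u^2·u_y = - 3 A^{3} e^{- 3 y}
So the left-hand side equals
  - 3 A^{3} e^{- 3 y} + \frac{3 A^{2} e^{- 2 y}}{2}
This must equal f(x, y) identically; expanded, f = 6 e^{- 2 y} + 24 e^{- 3 y}.
Matching coefficients of the independent functions:
  [e^{- 3 y}]:  - 3 A^{3} = 24
  [e^{- 2 y}]:  \frac{3 A^{2}}{2} = 6
Solving: A = -2.
Check against the point condition:
  u(0, 0) = -2  ⟹  A = -2  ✓
Hence u(x, y) = - 2 e^{- y}.

Answer: u(x, y) = - 2 e^{- y}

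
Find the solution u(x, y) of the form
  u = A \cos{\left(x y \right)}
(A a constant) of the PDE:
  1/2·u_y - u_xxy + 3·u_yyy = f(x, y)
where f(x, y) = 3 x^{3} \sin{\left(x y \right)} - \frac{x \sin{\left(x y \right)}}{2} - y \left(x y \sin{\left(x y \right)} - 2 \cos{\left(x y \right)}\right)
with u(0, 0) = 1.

Substitute the ansatz u = A \cos{\left(x y \right)} into the left-hand side.
Derivatives of the ansatz:
  u_y = - A x \sin{\left(x y \right)}
  u_xxy = A x y^{2} \sin{\left(x y \right)} - 2 A y \cos{\left(x y \right)}
  u_yyy = A x^{3} \sin{\left(x y \right)}
Term by term:
  1/2·u_y = - \frac{A x \sin{\left(x y \right)}}{2}
  -u_xxy = - A x y^{2} \sin{\left(x y \right)} + 2 A y \cos{\left(x y \right)}
  3·u_yyy = 3 A x^{3} \sin{\left(x y \right)}
So the left-hand side equals
  3 A x^{3} \sin{\left(x y \right)} - A x y^{2} \sin{\left(x y \right)} - \frac{A x \sin{\left(x y \right)}}{2} + 2 A y \cos{\left(x y \right)}
This must equal f(x, y) identically; expanded, f = 3 x^{3} \sin{\left(x y \right)} - x y^{2} \sin{\left(x y \right)} - \frac{x \sin{\left(x y \right)}}{2} + 2 y \cos{\left(x y \right)}.
Matching coefficients of the independent functions:
  [x \sin{\left(x y \right)}]:  - \frac{A}{2} = - \frac{1}{2}
  [x^{3} \sin{\left(x y \right)}]:  3 A = 3
  [y \cos{\left(x y \right)}]:  2 A = 2
  [x y^{2} \sin{\left(x y \right)}]:  - A = -1
Solving: A = 1.
Check against the point condition:
  u(0, 0) = 1  ⟹  A = 1  ✓
Hence u(x, y) = \cos{\left(x y \right)}.

Answer: u(x, y) = \cos{\left(x y \right)}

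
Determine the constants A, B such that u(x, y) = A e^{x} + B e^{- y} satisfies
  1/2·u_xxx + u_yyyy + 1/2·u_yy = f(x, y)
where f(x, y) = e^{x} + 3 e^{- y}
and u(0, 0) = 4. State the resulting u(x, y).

Answer: u(x, y) = 2 e^{x} + 2 e^{- y}

Derivation:
Substitute the ansatz u = A e^{x} + B e^{- y} into the left-hand side.
Derivatives of the ansatz:
  u_xxx = A e^{x}
  u_yyyy = B e^{- y}
  u_yy = B e^{- y}
Term by term:
  1/2·u_xxx = \frac{A e^{x}}{2}
  u_yyyy = B e^{- y}
  1/2·u_yy = \frac{B e^{- y}}{2}
So the left-hand side equals
  \frac{A e^{x}}{2} + \frac{3 B e^{- y}}{2}
This must equal f(x, y) = e^{x} + 3 e^{- y} identically.
Matching coefficients of the independent functions:
  [e^{x}]:  \frac{A}{2} = 1
  [e^{- y}]:  \frac{3 B}{2} = 3
Solving: A = 2, B = 2.
Check against the point condition:
  u(0, 0) = 4  ⟹  A + B = 4  ✓
Hence u(x, y) = 2 e^{x} + 2 e^{- y}.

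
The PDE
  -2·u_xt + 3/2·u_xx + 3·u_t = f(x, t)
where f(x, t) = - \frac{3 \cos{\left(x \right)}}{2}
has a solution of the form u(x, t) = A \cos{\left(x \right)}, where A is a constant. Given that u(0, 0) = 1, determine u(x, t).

Substitute the ansatz u = A \cos{\left(x \right)} into the left-hand side.
Derivatives of the ansatz:
  u_xt = 0
  u_xx = - A \cos{\left(x \right)}
  u_t = 0
Term by term:
  -2·u_xt = 0
  3/2·u_xx = - \frac{3 A \cos{\left(x \right)}}{2}
  3·u_t = 0
So the left-hand side equals
  - \frac{3 A \cos{\left(x \right)}}{2}
This must equal f(x, t) = - \frac{3 \cos{\left(x \right)}}{2} identically.
Matching coefficients of the independent functions:
  [\cos{\left(x \right)}]:  - \frac{3 A}{2} = - \frac{3}{2}
Solving: A = 1.
Check against the point condition:
  u(0, 0) = 1  ⟹  A = 1  ✓
Hence u(x, t) = \cos{\left(x \right)}.

Answer: u(x, t) = \cos{\left(x \right)}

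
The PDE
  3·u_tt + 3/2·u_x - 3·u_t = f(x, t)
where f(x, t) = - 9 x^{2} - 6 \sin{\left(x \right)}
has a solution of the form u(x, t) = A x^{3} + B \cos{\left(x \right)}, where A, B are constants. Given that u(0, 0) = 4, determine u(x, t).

Substitute the ansatz u = A x^{3} + B \cos{\left(x \right)} into the left-hand side.
Derivatives of the ansatz:
  u_tt = 0
  u_x = 3 A x^{2} - B \sin{\left(x \right)}
  u_t = 0
Term by term:
  3·u_tt = 0
  3/2·u_x = \frac{9 A x^{2}}{2} - \frac{3 B \sin{\left(x \right)}}{2}
  -3·u_t = 0
So the left-hand side equals
  \frac{9 A x^{2}}{2} - \frac{3 B \sin{\left(x \right)}}{2}
This must equal f(x, t) = - 9 x^{2} - 6 \sin{\left(x \right)} identically.
Matching coefficients of the independent functions:
  [x^{2}]:  \frac{9 A}{2} = -9
  [\sin{\left(x \right)}]:  - \frac{3 B}{2} = -6
Solving: A = -2, B = 4.
Check against the point condition:
  u(0, 0) = 4  ⟹  B = 4  ✓
Hence u(x, t) = - 2 x^{3} + 4 \cos{\left(x \right)}.

Answer: u(x, t) = - 2 x^{3} + 4 \cos{\left(x \right)}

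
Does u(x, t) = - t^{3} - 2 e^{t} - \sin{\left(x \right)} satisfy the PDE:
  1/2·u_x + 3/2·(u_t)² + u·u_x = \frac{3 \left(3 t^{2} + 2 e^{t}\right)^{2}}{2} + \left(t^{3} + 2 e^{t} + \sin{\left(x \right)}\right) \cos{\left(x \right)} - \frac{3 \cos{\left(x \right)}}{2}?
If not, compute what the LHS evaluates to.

Evaluate each term of the left-hand side for u = - t^{3} - 2 e^{t} - \sin{\left(x \right)}.
Derivatives:
  u_x = - \cos{\left(x \right)}
  u_t = - 3 t^{2} - 2 e^{t}
Terms:
  1/2·u_x = - \frac{\cos{\left(x \right)}}{2}
  3/2·(u_t)² = \frac{3 \left(3 t^{2} + 2 e^{t}\right)^{2}}{2}
  u·u_x = \left(t^{3} + 2 e^{t} + \sin{\left(x \right)}\right) \cos{\left(x \right)}
Sum: LHS = \frac{3 \left(3 t^{2} + 2 e^{t}\right)^{2}}{2} + \left(t^{3} + 2 e^{t} + \sin{\left(x \right)}\right) \cos{\left(x \right)} - \frac{\cos{\left(x \right)}}{2}
Given right-hand side: \frac{3 \left(3 t^{2} + 2 e^{t}\right)^{2}}{2} + \left(t^{3} + 2 e^{t} + \sin{\left(x \right)}\right) \cos{\left(x \right)} - \frac{3 \cos{\left(x \right)}}{2}. Difference LHS − RHS = \cos{\left(x \right)} ≠ 0, so u is not a solution.

Answer: No, the LHS evaluates to \frac{3 \left(3 t^{2} + 2 e^{t}\right)^{2}}{2} + \left(t^{3} + 2 e^{t} + \sin{\left(x \right)}\right) \cos{\left(x \right)} - \frac{\cos{\left(x \right)}}{2}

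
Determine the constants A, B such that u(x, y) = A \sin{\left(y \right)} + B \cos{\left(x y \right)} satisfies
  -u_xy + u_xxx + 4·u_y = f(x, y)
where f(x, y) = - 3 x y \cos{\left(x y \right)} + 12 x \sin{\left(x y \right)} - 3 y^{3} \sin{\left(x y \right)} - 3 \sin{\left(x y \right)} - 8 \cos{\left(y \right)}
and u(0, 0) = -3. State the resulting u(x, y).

Substitute the ansatz u = A \sin{\left(y \right)} + B \cos{\left(x y \right)} into the left-hand side.
Derivatives of the ansatz:
  u_xy = - B x y \cos{\left(x y \right)} - B \sin{\left(x y \right)}
  u_xxx = B y^{3} \sin{\left(x y \right)}
  u_y = A \cos{\left(y \right)} - B x \sin{\left(x y \right)}
Term by term:
  -u_xy = B x y \cos{\left(x y \right)} + B \sin{\left(x y \right)}
  u_xxx = B y^{3} \sin{\left(x y \right)}
  4·u_y = 4 A \cos{\left(y \right)} - 4 B x \sin{\left(x y \right)}
So the left-hand side equals
  4 A \cos{\left(y \right)} + B x y \cos{\left(x y \right)} - 4 B x \sin{\left(x y \right)} + B y^{3} \sin{\left(x y \right)} + B \sin{\left(x y \right)}
This must equal f(x, y) = - 3 x y \cos{\left(x y \right)} + 12 x \sin{\left(x y \right)} - 3 y^{3} \sin{\left(x y \right)} - 3 \sin{\left(x y \right)} - 8 \cos{\left(y \right)} identically.
Matching coefficients of the independent functions:
  [x \sin{\left(x y \right)}]:  - 4 B = 12
  [y^{3} \sin{\left(x y \right)}, x y \cos{\left(x y \right)}, \sin{\left(x y \right)}]:  B = -3
  [\cos{\left(y \right)}]:  4 A = -8
Solving: A = -2, B = -3.
Check against the point condition:
  u(0, 0) = -3  ⟹  B = -3  ✓
Hence u(x, y) = - 2 \sin{\left(y \right)} - 3 \cos{\left(x y \right)}.

Answer: u(x, y) = - 2 \sin{\left(y \right)} - 3 \cos{\left(x y \right)}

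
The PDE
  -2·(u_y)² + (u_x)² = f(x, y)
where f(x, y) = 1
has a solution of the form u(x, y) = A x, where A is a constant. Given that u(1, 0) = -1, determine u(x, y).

Answer: u(x, y) = - x

Derivation:
Substitute the ansatz u = A x into the left-hand side.
Derivatives of the ansatz:
  u_y = 0
  u_x = A
Term by term:
  -2·(u_y)² = 0
  (u_x)² = A^{2}
So the left-hand side equals
  A^{2}
This must equal f(x, y) = 1 identically.
Matching coefficients of the independent functions:
  [constant term]:  A^{2} = 1
These equations allow (A) = (-1) or (1).
Impose the point condition(s):
  u(1, 0) = -1  ⟹  A = -1
Only A = -1 satisfies everything.
Hence u(x, y) = - x.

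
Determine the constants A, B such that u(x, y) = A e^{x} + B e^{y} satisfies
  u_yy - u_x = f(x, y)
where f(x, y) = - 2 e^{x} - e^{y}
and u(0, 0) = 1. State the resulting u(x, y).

Substitute the ansatz u = A e^{x} + B e^{y} into the left-hand side.
Derivatives of the ansatz:
  u_yy = B e^{y}
  u_x = A e^{x}
Term by term:
  u_yy = B e^{y}
  -u_x = - A e^{x}
So the left-hand side equals
  - A e^{x} + B e^{y}
This must equal f(x, y) = - 2 e^{x} - e^{y} identically.
Matching coefficients of the independent functions:
  [e^{x}]:  - A = -2
  [e^{y}]:  B = -1
Solving: A = 2, B = -1.
Check against the point condition:
  u(0, 0) = 1  ⟹  A + B = 1  ✓
Hence u(x, y) = 2 e^{x} - e^{y}.

Answer: u(x, y) = 2 e^{x} - e^{y}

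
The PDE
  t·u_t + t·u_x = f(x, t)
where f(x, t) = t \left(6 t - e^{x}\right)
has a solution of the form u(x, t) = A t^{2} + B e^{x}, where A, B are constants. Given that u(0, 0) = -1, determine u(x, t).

Answer: u(x, t) = 3 t^{2} - e^{x}

Derivation:
Substitute the ansatz u = A t^{2} + B e^{x} into the left-hand side.
Derivatives of the ansatz:
  u_t = 2 A t
  u_x = B e^{x}
Term by term:
  t·u_t = 2 A t^{2}
  t·u_x = B t e^{x}
So the left-hand side equals
  2 A t^{2} + B t e^{x}
This must equal f(x, t) identically; expanded, f = 6 t^{2} - t e^{x}.
Matching coefficients of the independent functions:
  [t^{2}]:  2 A = 6
  [t e^{x}]:  B = -1
Solving: A = 3, B = -1.
Check against the point condition:
  u(0, 0) = -1  ⟹  B = -1  ✓
Hence u(x, t) = 3 t^{2} - e^{x}.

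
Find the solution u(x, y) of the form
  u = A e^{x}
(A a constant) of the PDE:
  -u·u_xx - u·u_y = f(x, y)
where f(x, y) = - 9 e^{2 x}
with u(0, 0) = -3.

Answer: u(x, y) = - 3 e^{x}

Derivation:
Substitute the ansatz u = A e^{x} into the left-hand side.
Derivatives of the ansatz:
  u_xx = A e^{x}
  u_y = 0
Term by term:
  -u·u_xx = - A^{2} e^{2 x}
  -u·u_y = 0
So the left-hand side equals
  - A^{2} e^{2 x}
This must equal f(x, y) = - 9 e^{2 x} identically.
Matching coefficients of the independent functions:
  [e^{2 x}]:  - A^{2} = -9
These equations allow (A) = (-3) or (3).
Impose the point condition(s):
  u(0, 0) = -3  ⟹  A = -3
Only A = -3 satisfies everything.
Hence u(x, y) = - 3 e^{x}.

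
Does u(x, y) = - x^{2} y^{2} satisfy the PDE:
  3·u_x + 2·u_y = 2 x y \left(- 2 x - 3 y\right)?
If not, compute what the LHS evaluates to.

Answer: Yes

Derivation:
Evaluate each term of the left-hand side for u = - x^{2} y^{2}.
Derivatives:
  u_x = - 2 x y^{2}
  u_y = - 2 x^{2} y
Terms:
  3·u_x = - 6 x y^{2}
  2·u_y = - 4 x^{2} y
Sum: LHS = 2 x y \left(- 2 x - 3 y\right)
This is exactly the given right-hand side, so u is a solution.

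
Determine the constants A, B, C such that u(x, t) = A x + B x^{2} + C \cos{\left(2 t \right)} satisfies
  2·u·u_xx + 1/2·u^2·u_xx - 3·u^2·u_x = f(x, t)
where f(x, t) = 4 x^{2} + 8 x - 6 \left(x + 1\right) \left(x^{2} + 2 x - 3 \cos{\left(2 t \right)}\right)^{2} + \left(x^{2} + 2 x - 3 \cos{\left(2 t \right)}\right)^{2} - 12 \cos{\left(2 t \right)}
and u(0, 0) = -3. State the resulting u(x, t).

Substitute the ansatz u = A x + B x^{2} + C \cos{\left(2 t \right)} into the left-hand side.
Derivatives of the ansatz:
  u_xx = 2 B
  u_x = A + 2 B x
Term by term:
  2·u·u_xx = 4 A B x + 4 B^{2} x^{2} + 4 B C \cos{\left(2 t \right)}
  1/2·u^2·u_xx = A^{2} B x^{2} + 2 A B^{2} x^{3} + 2 A B C x \cos{\left(2 t \right)} + B^{3} x^{4} + 2 B^{2} C x^{2} \cos{\left(2 t \right)} + B C^{2} \cos^{2}{\left(2 t \right)}
  -3·u^2·u_x = - 3 A^{3} x^{2} - 12 A^{2} B x^{3} - 6 A^{2} C x \cos{\left(2 t \right)} - 15 A B^{2} x^{4} - 18 A B C x^{2} \cos{\left(2 t \right)} - 3 A C^{2} \cos^{2}{\left(2 t \right)} - 6 B^{3} x^{5} - 12 B^{2} C x^{3} \cos{\left(2 t \right)} - 6 B C^{2} x \cos^{2}{\left(2 t \right)}
So the left-hand side equals
  - 3 A^{3} x^{2} - 12 A^{2} B x^{3} + A^{2} B x^{2} - 6 A^{2} C x \cos{\left(2 t \right)} - 15 A B^{2} x^{4} + 2 A B^{2} x^{3} - 18 A B C x^{2} \cos{\left(2 t \right)} + 2 A B C x \cos{\left(2 t \right)} + 4 A B x - 3 A C^{2} \cos^{2}{\left(2 t \right)} - 6 B^{3} x^{5} + B^{3} x^{4} - 12 B^{2} C x^{3} \cos{\left(2 t \right)} + 2 B^{2} C x^{2} \cos{\left(2 t \right)} + 4 B^{2} x^{2} - 6 B C^{2} x \cos^{2}{\left(2 t \right)} + B C^{2} \cos^{2}{\left(2 t \right)} + 4 B C \cos{\left(2 t \right)}
This must equal f(x, t) identically; expanded, f = - 6 x^{5} - 29 x^{4} + 36 x^{3} \cos{\left(2 t \right)} - 44 x^{3} + 102 x^{2} \cos{\left(2 t \right)} - 16 x^{2} - 54 x \cos^{2}{\left(2 t \right)} + 60 x \cos{\left(2 t \right)} + 8 x - 45 \cos^{2}{\left(2 t \right)} - 12 \cos{\left(2 t \right)}.
Matching coefficients of the independent functions:
  [x]:  4 A B = 8
  [x^{2}]:  - 3 A^{3} + A^{2} B + 4 B^{2} = -16
  [x^{3}]:  - 12 A^{2} B + 2 A B^{2} = -44
  [x^{4}]:  - 15 A B^{2} + B^{3} = -29
  [x^{5}]:  - 6 B^{3} = -6
  [x \cos{\left(2 t \right)}]:  - 6 A^{2} C + 2 A B C = 60
  [x \cos^{2}{\left(2 t \right)}]:  - 6 B C^{2} = -54
  [x^{2} \cos{\left(2 t \right)}]:  - 18 A B C + 2 B^{2} C = 102
  [x^{3} \cos{\left(2 t \right)}]:  - 12 B^{2} C = 36
  [\cos{\left(2 t \right)}]:  4 B C = -12
  [\cos^{2}{\left(2 t \right)}]:  - 3 A C^{2} + B C^{2} = -45
Solving: A = 2, B = 1, C = -3.
Check against the point condition:
  u(0, 0) = -3  ⟹  C = -3  ✓
Hence u(x, t) = x^{2} + 2 x - 3 \cos{\left(2 t \right)}.

Answer: u(x, t) = x^{2} + 2 x - 3 \cos{\left(2 t \right)}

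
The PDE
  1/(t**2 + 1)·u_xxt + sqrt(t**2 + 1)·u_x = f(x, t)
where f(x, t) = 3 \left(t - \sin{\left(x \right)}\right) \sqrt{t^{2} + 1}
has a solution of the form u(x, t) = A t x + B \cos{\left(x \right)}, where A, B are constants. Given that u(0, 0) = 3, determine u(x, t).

Substitute the ansatz u = A t x + B \cos{\left(x \right)} into the left-hand side.
Derivatives of the ansatz:
  u_xxt = 0
  u_x = A t - B \sin{\left(x \right)}
Term by term:
  1/(t**2 + 1)·u_xxt = 0
  sqrt(t**2 + 1)·u_x = A t \sqrt{t^{2} + 1} - B \sqrt{t^{2} + 1} \sin{\left(x \right)}
So the left-hand side equals
  A t \sqrt{t^{2} + 1} - B \sqrt{t^{2} + 1} \sin{\left(x \right)}
This must equal f(x, t) identically; expanded, f = 3 t \sqrt{t^{2} + 1} - 3 \sqrt{t^{2} + 1} \sin{\left(x \right)}.
Matching coefficients of the independent functions:
  [t \sqrt{t^{2} + 1}]:  A = 3
  [\sqrt{t^{2} + 1} \sin{\left(x \right)}]:  - B = -3
Solving: A = 3, B = 3.
Check against the point condition:
  u(0, 0) = 3  ⟹  B = 3  ✓
Hence u(x, t) = 3 t x + 3 \cos{\left(x \right)}.

Answer: u(x, t) = 3 t x + 3 \cos{\left(x \right)}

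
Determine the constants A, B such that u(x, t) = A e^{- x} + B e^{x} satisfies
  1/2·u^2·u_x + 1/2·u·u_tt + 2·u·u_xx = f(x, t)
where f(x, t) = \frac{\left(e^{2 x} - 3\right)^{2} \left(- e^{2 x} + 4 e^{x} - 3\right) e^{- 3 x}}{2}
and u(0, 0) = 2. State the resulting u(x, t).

Substitute the ansatz u = A e^{- x} + B e^{x} into the left-hand side.
Derivatives of the ansatz:
  u_x = - A e^{- x} + B e^{x}
  u_tt = 0
  u_xx = A e^{- x} + B e^{x}
Term by term:
  1/2·u^2·u_x = - \frac{A^{3} e^{- 3 x}}{2} - \frac{A^{2} B e^{- x}}{2} + \frac{A B^{2} e^{x}}{2} + \frac{B^{3} e^{3 x}}{2}
  1/2·u·u_tt = 0
  2·u·u_xx = 2 A^{2} e^{- 2 x} + 4 A B + 2 B^{2} e^{2 x}
So the left-hand side equals
  - \frac{A^{3} e^{- 3 x}}{2} - \frac{A^{2} B e^{- x}}{2} + 2 A^{2} e^{- 2 x} + \frac{A B^{2} e^{x}}{2} + 4 A B + \frac{B^{3} e^{3 x}}{2} + 2 B^{2} e^{2 x}
This must equal f(x, t) identically; expanded, f = - \frac{e^{3 x}}{2} + 2 e^{2 x} + \frac{3 e^{x}}{2} - 12 + \frac{9 e^{- x}}{2} + 18 e^{- 2 x} - \frac{27 e^{- 3 x}}{2}.
Matching coefficients of the independent functions:
  [constant term]:  4 A B = -12
  [e^{- 3 x}]:  - \frac{A^{3}}{2} = - \frac{27}{2}
  [e^{- 2 x}]:  2 A^{2} = 18
  [e^{- x}]:  - \frac{A^{2} B}{2} = \frac{9}{2}
  [e^{x}]:  \frac{A B^{2}}{2} = \frac{3}{2}
  [e^{2 x}]:  2 B^{2} = 2
  [e^{3 x}]:  \frac{B^{3}}{2} = - \frac{1}{2}
Solving: A = 3, B = -1.
Check against the point condition:
  u(0, 0) = 2  ⟹  A + B = 2  ✓
Hence u(x, t) = - e^{x} + 3 e^{- x}.

Answer: u(x, t) = - e^{x} + 3 e^{- x}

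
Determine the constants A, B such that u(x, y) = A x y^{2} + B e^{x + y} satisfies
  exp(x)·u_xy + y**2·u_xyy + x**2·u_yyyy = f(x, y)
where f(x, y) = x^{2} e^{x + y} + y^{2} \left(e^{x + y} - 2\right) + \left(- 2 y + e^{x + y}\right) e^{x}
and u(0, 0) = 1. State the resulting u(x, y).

Answer: u(x, y) = - x y^{2} + e^{x + y}

Derivation:
Substitute the ansatz u = A x y^{2} + B e^{x + y} into the left-hand side.
Derivatives of the ansatz:
  u_xy = 2 A y + B e^{x} e^{y}
  u_xyy = 2 A + B e^{x} e^{y}
  u_yyyy = B e^{x} e^{y}
Term by term:
  exp(x)·u_xy = 2 A y e^{x} + B e^{2 x} e^{y}
  y**2·u_xyy = 2 A y^{2} + B y^{2} e^{x} e^{y}
  x**2·u_yyyy = B x^{2} e^{x} e^{y}
So the left-hand side equals
  2 A y^{2} + 2 A y e^{x} + B x^{2} e^{x} e^{y} + B y^{2} e^{x} e^{y} + B e^{2 x} e^{y}
This must equal f(x, y) identically; expanded, f = x^{2} e^{x} e^{y} + y^{2} e^{x} e^{y} - 2 y^{2} - 2 y e^{x} + e^{2 x} e^{y}.
Matching coefficients of the independent functions:
  [y^{2}, y e^{x}]:  2 A = -2
  [e^{2 x} e^{y}, x^{2} e^{x} e^{y}, y^{2} e^{x} e^{y}]:  B = 1
Solving: A = -1, B = 1.
Check against the point condition:
  u(0, 0) = 1  ⟹  B = 1  ✓
Hence u(x, y) = - x y^{2} + e^{x + y}.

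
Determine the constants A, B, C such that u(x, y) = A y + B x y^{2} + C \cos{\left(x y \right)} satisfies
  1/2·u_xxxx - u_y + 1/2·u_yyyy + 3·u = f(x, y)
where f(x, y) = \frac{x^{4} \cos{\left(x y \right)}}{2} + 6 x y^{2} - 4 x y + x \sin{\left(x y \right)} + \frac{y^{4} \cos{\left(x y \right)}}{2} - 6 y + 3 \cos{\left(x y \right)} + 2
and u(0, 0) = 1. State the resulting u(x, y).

Substitute the ansatz u = A y + B x y^{2} + C \cos{\left(x y \right)} into the left-hand side.
Derivatives of the ansatz:
  u_xxxx = C y^{4} \cos{\left(x y \right)}
  u_y = A + 2 B x y - C x \sin{\left(x y \right)}
  u_yyyy = C x^{4} \cos{\left(x y \right)}
Term by term:
  1/2·u_xxxx = \frac{C y^{4} \cos{\left(x y \right)}}{2}
  -u_y = - A - 2 B x y + C x \sin{\left(x y \right)}
  1/2·u_yyyy = \frac{C x^{4} \cos{\left(x y \right)}}{2}
  3·u = 3 A y + 3 B x y^{2} + 3 C \cos{\left(x y \right)}
So the left-hand side equals
  3 A y - A + 3 B x y^{2} - 2 B x y + \frac{C x^{4} \cos{\left(x y \right)}}{2} + C x \sin{\left(x y \right)} + \frac{C y^{4} \cos{\left(x y \right)}}{2} + 3 C \cos{\left(x y \right)}
This must equal f(x, y) = \frac{x^{4} \cos{\left(x y \right)}}{2} + 6 x y^{2} - 4 x y + x \sin{\left(x y \right)} + \frac{y^{4} \cos{\left(x y \right)}}{2} - 6 y + 3 \cos{\left(x y \right)} + 2 identically.
Matching coefficients of the independent functions:
  [constant term]:  - A = 2
  [y]:  3 A = -6
  [x y]:  - 2 B = -4
  [x y^{2}]:  3 B = 6
  [x \sin{\left(x y \right)}]:  C = 1
  [x^{4} \cos{\left(x y \right)}, y^{4} \cos{\left(x y \right)}]:  \frac{C}{2} = \frac{1}{2}
  [\cos{\left(x y \right)}]:  3 C = 3
Solving: A = -2, B = 2, C = 1.
Check against the point condition:
  u(0, 0) = 1  ⟹  C = 1  ✓
Hence u(x, y) = 2 x y^{2} - 2 y + \cos{\left(x y \right)}.

Answer: u(x, y) = 2 x y^{2} - 2 y + \cos{\left(x y \right)}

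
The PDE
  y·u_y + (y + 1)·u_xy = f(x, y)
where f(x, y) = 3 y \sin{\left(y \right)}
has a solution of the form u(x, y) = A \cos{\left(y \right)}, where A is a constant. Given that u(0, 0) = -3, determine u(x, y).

Substitute the ansatz u = A \cos{\left(y \right)} into the left-hand side.
Derivatives of the ansatz:
  u_y = - A \sin{\left(y \right)}
  u_xy = 0
Term by term:
  y·u_y = - A y \sin{\left(y \right)}
  (y + 1)·u_xy = 0
So the left-hand side equals
  - A y \sin{\left(y \right)}
This must equal f(x, y) = 3 y \sin{\left(y \right)} identically.
Matching coefficients of the independent functions:
  [y \sin{\left(y \right)}]:  - A = 3
Solving: A = -3.
Check against the point condition:
  u(0, 0) = -3  ⟹  A = -3  ✓
Hence u(x, y) = - 3 \cos{\left(y \right)}.

Answer: u(x, y) = - 3 \cos{\left(y \right)}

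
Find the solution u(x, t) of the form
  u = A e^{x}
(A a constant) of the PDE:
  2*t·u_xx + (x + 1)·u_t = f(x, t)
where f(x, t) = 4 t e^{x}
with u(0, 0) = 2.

Substitute the ansatz u = A e^{x} into the left-hand side.
Derivatives of the ansatz:
  u_xx = A e^{x}
  u_t = 0
Term by term:
  2*t·u_xx = 2 A t e^{x}
  (x + 1)·u_t = 0
So the left-hand side equals
  2 A t e^{x}
This must equal f(x, t) = 4 t e^{x} identically.
Matching coefficients of the independent functions:
  [t e^{x}]:  2 A = 4
Solving: A = 2.
Check against the point condition:
  u(0, 0) = 2  ⟹  A = 2  ✓
Hence u(x, t) = 2 e^{x}.

Answer: u(x, t) = 2 e^{x}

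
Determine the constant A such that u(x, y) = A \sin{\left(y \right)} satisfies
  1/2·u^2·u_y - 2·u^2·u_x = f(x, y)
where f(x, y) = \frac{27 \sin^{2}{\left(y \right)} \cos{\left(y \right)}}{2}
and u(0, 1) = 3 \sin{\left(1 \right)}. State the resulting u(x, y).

Substitute the ansatz u = A \sin{\left(y \right)} into the left-hand side.
Derivatives of the ansatz:
  u_y = A \cos{\left(y \right)}
  u_x = 0
Term by term:
  1/2·u^2·u_y = \frac{A^{3} \sin^{2}{\left(y \right)} \cos{\left(y \right)}}{2}
  -2·u^2·u_x = 0
So the left-hand side equals
  \frac{A^{3} \sin^{2}{\left(y \right)} \cos{\left(y \right)}}{2}
This must equal f(x, y) = \frac{27 \sin^{2}{\left(y \right)} \cos{\left(y \right)}}{2} identically.
Matching coefficients of the independent functions:
  [\sin^{2}{\left(y \right)} \cos{\left(y \right)}]:  \frac{A^{3}}{2} = \frac{27}{2}
Solving: A = 3.
Check against the point condition:
  u(0, 1) = 3 \sin{\left(1 \right)}  ⟹  A \sin{\left(1 \right)} = 3 \sin{\left(1 \right)}  ✓
Hence u(x, y) = 3 \sin{\left(y \right)}.

Answer: u(x, y) = 3 \sin{\left(y \right)}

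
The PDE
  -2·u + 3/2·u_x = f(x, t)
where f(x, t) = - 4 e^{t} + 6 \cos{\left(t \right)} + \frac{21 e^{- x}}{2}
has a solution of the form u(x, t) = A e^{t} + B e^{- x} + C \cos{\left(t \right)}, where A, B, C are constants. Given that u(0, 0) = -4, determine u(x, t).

Substitute the ansatz u = A e^{t} + B e^{- x} + C \cos{\left(t \right)} into the left-hand side.
Derivatives of the ansatz:
  u_x = - B e^{- x}
Term by term:
  -2·u = - 2 A e^{t} - 2 B e^{- x} - 2 C \cos{\left(t \right)}
  3/2·u_x = - \frac{3 B e^{- x}}{2}
So the left-hand side equals
  - 2 A e^{t} - \frac{7 B e^{- x}}{2} - 2 C \cos{\left(t \right)}
This must equal f(x, t) = - 4 e^{t} + 6 \cos{\left(t \right)} + \frac{21 e^{- x}}{2} identically.
Matching coefficients of the independent functions:
  [e^{t}]:  - 2 A = -4
  [e^{- x}]:  - \frac{7 B}{2} = \frac{21}{2}
  [\cos{\left(t \right)}]:  - 2 C = 6
Solving: A = 2, B = -3, C = -3.
Check against the point condition:
  u(0, 0) = -4  ⟹  A + B + C = -4  ✓
Hence u(x, t) = 2 e^{t} - 3 \cos{\left(t \right)} - 3 e^{- x}.

Answer: u(x, t) = 2 e^{t} - 3 \cos{\left(t \right)} - 3 e^{- x}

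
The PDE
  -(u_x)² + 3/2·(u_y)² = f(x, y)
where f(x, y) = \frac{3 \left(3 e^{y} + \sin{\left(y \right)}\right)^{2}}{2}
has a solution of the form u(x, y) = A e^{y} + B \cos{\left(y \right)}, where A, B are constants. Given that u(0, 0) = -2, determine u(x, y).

Substitute the ansatz u = A e^{y} + B \cos{\left(y \right)} into the left-hand side.
Derivatives of the ansatz:
  u_x = 0
  u_y = A e^{y} - B \sin{\left(y \right)}
Term by term:
  -(u_x)² = 0
  3/2·(u_y)² = \frac{3 A^{2} e^{2 y}}{2} - 3 A B e^{y} \sin{\left(y \right)} + \frac{3 B^{2} \sin^{2}{\left(y \right)}}{2}
So the left-hand side equals
  \frac{3 A^{2} e^{2 y}}{2} - 3 A B e^{y} \sin{\left(y \right)} + \frac{3 B^{2} \sin^{2}{\left(y \right)}}{2}
This must equal f(x, y) identically; expanded, f = \frac{27 e^{2 y}}{2} + 9 e^{y} \sin{\left(y \right)} + \frac{3 \sin^{2}{\left(y \right)}}{2}.
Matching coefficients of the independent functions:
  [e^{y} \sin{\left(y \right)}]:  - 3 A B = 9
  [e^{2 y}]:  \frac{3 A^{2}}{2} = \frac{27}{2}
  [\sin^{2}{\left(y \right)}]:  \frac{3 B^{2}}{2} = \frac{3}{2}
These equations allow (A, B) = (-3, 1) or (3, -1).
Impose the point condition(s):
  u(0, 0) = -2  ⟹  A + B = -2
Only A = -3, B = 1 satisfies everything.
Hence u(x, y) = - 3 e^{y} + \cos{\left(y \right)}.

Answer: u(x, y) = - 3 e^{y} + \cos{\left(y \right)}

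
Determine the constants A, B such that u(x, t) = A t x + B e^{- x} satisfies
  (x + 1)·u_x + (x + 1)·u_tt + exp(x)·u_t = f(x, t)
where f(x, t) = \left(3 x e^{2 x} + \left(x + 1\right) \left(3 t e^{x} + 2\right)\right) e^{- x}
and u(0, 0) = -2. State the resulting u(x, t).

Substitute the ansatz u = A t x + B e^{- x} into the left-hand side.
Derivatives of the ansatz:
  u_x = A t - B e^{- x}
  u_tt = 0
  u_t = A x
Term by term:
  (x + 1)·u_x = A t x + A t - B x e^{- x} - B e^{- x}
  (x + 1)·u_tt = 0
  exp(x)·u_t = A x e^{x}
So the left-hand side equals
  A t x + A t + A x e^{x} - B x e^{- x} - B e^{- x}
This must equal f(x, t) identically; expanded, f = 3 t x + 3 t + 3 x e^{x} + 2 x e^{- x} + 2 e^{- x}.
Matching coefficients of the independent functions:
  [t, t x, x e^{x}]:  A = 3
  [x e^{- x}, e^{- x}]:  - B = 2
Solving: A = 3, B = -2.
Check against the point condition:
  u(0, 0) = -2  ⟹  B = -2  ✓
Hence u(x, t) = 3 t x - 2 e^{- x}.

Answer: u(x, t) = 3 t x - 2 e^{- x}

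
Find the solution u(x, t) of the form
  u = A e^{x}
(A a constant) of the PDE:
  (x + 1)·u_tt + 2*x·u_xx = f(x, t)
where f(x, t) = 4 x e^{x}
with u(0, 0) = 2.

Substitute the ansatz u = A e^{x} into the left-hand side.
Derivatives of the ansatz:
  u_tt = 0
  u_xx = A e^{x}
Term by term:
  (x + 1)·u_tt = 0
  2*x·u_xx = 2 A x e^{x}
So the left-hand side equals
  2 A x e^{x}
This must equal f(x, t) = 4 x e^{x} identically.
Matching coefficients of the independent functions:
  [x e^{x}]:  2 A = 4
Solving: A = 2.
Check against the point condition:
  u(0, 0) = 2  ⟹  A = 2  ✓
Hence u(x, t) = 2 e^{x}.

Answer: u(x, t) = 2 e^{x}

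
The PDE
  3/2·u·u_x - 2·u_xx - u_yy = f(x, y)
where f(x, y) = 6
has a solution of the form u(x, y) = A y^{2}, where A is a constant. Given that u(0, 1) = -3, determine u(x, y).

Substitute the ansatz u = A y^{2} into the left-hand side.
Derivatives of the ansatz:
  u_x = 0
  u_xx = 0
  u_yy = 2 A
Term by term:
  3/2·u·u_x = 0
  -2·u_xx = 0
  -u_yy = - 2 A
So the left-hand side equals
  - 2 A
This must equal f(x, y) = 6 identically.
Matching coefficients of the independent functions:
  [constant term]:  - 2 A = 6
Solving: A = -3.
Check against the point condition:
  u(0, 1) = -3  ⟹  A = -3  ✓
Hence u(x, y) = - 3 y^{2}.

Answer: u(x, y) = - 3 y^{2}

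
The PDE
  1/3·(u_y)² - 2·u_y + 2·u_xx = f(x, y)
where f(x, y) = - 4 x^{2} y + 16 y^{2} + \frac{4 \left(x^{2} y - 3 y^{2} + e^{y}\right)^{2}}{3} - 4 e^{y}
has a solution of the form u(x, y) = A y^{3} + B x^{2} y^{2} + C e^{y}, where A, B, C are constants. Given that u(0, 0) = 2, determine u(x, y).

Substitute the ansatz u = A y^{3} + B x^{2} y^{2} + C e^{y} into the left-hand side.
Derivatives of the ansatz:
  u_y = 3 A y^{2} + 2 B x^{2} y + C e^{y}
  u_xx = 2 B y^{2}
Term by term:
  1/3·(u_y)² = 3 A^{2} y^{4} + 4 A B x^{2} y^{3} + 2 A C y^{2} e^{y} + \frac{4 B^{2} x^{4} y^{2}}{3} + \frac{4 B C x^{2} y e^{y}}{3} + \frac{C^{2} e^{2 y}}{3}
  -2·u_y = - 6 A y^{2} - 4 B x^{2} y - 2 C e^{y}
  2·u_xx = 4 B y^{2}
So the left-hand side equals
  3 A^{2} y^{4} + 4 A B x^{2} y^{3} + 2 A C y^{2} e^{y} - 6 A y^{2} + \frac{4 B^{2} x^{4} y^{2}}{3} + \frac{4 B C x^{2} y e^{y}}{3} - 4 B x^{2} y + 4 B y^{2} + \frac{C^{2} e^{2 y}}{3} - 2 C e^{y}
This must equal f(x, y) identically; expanded, f = \frac{4 x^{4} y^{2}}{3} - 8 x^{2} y^{3} + \frac{8 x^{2} y e^{y}}{3} - 4 x^{2} y + 12 y^{4} - 8 y^{2} e^{y} + 16 y^{2} + \frac{4 e^{2 y}}{3} - 4 e^{y}.
Matching coefficients of the independent functions:
  [y^{2}]:  - 6 A + 4 B = 16
  [y^{4}]:  3 A^{2} = 12
  [x^{2} y]:  - 4 B = -4
  [x^{2} y^{3}]:  4 A B = -8
  [x^{4} y^{2}]:  \frac{4 B^{2}}{3} = \frac{4}{3}
  [y^{2} e^{y}]:  2 A C = -8
  [x^{2} y e^{y}]:  \frac{4 B C}{3} = \frac{8}{3}
  [e^{y}]:  - 2 C = -4
  [e^{2 y}]:  \frac{C^{2}}{3} = \frac{4}{3}
Solving: A = -2, B = 1, C = 2.
Check against the point condition:
  u(0, 0) = 2  ⟹  C = 2  ✓
Hence u(x, y) = x^{2} y^{2} - 2 y^{3} + 2 e^{y}.

Answer: u(x, y) = x^{2} y^{2} - 2 y^{3} + 2 e^{y}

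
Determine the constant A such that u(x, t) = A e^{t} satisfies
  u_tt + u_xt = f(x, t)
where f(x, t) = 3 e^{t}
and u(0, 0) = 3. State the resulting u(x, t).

Answer: u(x, t) = 3 e^{t}

Derivation:
Substitute the ansatz u = A e^{t} into the left-hand side.
Derivatives of the ansatz:
  u_tt = A e^{t}
  u_xt = 0
Term by term:
  u_tt = A e^{t}
  u_xt = 0
So the left-hand side equals
  A e^{t}
This must equal f(x, t) = 3 e^{t} identically.
Matching coefficients of the independent functions:
  [e^{t}]:  A = 3
Solving: A = 3.
Check against the point condition:
  u(0, 0) = 3  ⟹  A = 3  ✓
Hence u(x, t) = 3 e^{t}.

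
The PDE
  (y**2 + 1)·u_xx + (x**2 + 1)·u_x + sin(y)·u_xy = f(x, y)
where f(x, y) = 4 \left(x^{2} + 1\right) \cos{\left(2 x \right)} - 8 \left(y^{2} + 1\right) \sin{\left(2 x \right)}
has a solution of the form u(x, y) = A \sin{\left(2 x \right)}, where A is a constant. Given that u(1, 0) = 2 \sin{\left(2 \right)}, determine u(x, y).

Substitute the ansatz u = A \sin{\left(2 x \right)} into the left-hand side.
Derivatives of the ansatz:
  u_xx = - 4 A \sin{\left(2 x \right)}
  u_x = 2 A \cos{\left(2 x \right)}
  u_xy = 0
Term by term:
  (y**2 + 1)·u_xx = - 4 A y^{2} \sin{\left(2 x \right)} - 4 A \sin{\left(2 x \right)}
  (x**2 + 1)·u_x = 2 A x^{2} \cos{\left(2 x \right)} + 2 A \cos{\left(2 x \right)}
  sin(y)·u_xy = 0
So the left-hand side equals
  2 A x^{2} \cos{\left(2 x \right)} - 4 A y^{2} \sin{\left(2 x \right)} - 4 A \sin{\left(2 x \right)} + 2 A \cos{\left(2 x \right)}
This must equal f(x, y) identically; expanded, f = 4 x^{2} \cos{\left(2 x \right)} - 8 y^{2} \sin{\left(2 x \right)} - 8 \sin{\left(2 x \right)} + 4 \cos{\left(2 x \right)}.
Matching coefficients of the independent functions:
  [x^{2} \cos{\left(2 x \right)}, \cos{\left(2 x \right)}]:  2 A = 4
  [y^{2} \sin{\left(2 x \right)}, \sin{\left(2 x \right)}]:  - 4 A = -8
Solving: A = 2.
Check against the point condition:
  u(1, 0) = 2 \sin{\left(2 \right)}  ⟹  A \sin{\left(2 \right)} = 2 \sin{\left(2 \right)}  ✓
Hence u(x, y) = 2 \sin{\left(2 x \right)}.

Answer: u(x, y) = 2 \sin{\left(2 x \right)}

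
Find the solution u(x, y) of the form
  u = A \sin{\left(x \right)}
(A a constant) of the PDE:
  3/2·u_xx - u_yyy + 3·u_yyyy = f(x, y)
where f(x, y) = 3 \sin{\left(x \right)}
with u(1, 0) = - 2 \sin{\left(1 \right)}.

Answer: u(x, y) = - 2 \sin{\left(x \right)}

Derivation:
Substitute the ansatz u = A \sin{\left(x \right)} into the left-hand side.
Derivatives of the ansatz:
  u_xx = - A \sin{\left(x \right)}
  u_yyy = 0
  u_yyyy = 0
Term by term:
  3/2·u_xx = - \frac{3 A \sin{\left(x \right)}}{2}
  -u_yyy = 0
  3·u_yyyy = 0
So the left-hand side equals
  - \frac{3 A \sin{\left(x \right)}}{2}
This must equal f(x, y) = 3 \sin{\left(x \right)} identically.
Matching coefficients of the independent functions:
  [\sin{\left(x \right)}]:  - \frac{3 A}{2} = 3
Solving: A = -2.
Check against the point condition:
  u(1, 0) = - 2 \sin{\left(1 \right)}  ⟹  A \sin{\left(1 \right)} = - 2 \sin{\left(1 \right)}  ✓
Hence u(x, y) = - 2 \sin{\left(x \right)}.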